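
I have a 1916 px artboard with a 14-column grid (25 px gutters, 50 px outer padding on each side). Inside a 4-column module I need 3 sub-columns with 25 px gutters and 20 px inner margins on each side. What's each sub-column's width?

Inside the margins: 1916 − 100 = 1816 px.
14c + 13·25 = 1816 → 14c = 1491 → c = 106.5 px.
4 columns plus 3 gutters: 426 + 75 = 501 px.
Inner content = 501 − 2·20 = 461 px.
3d + 2·25 = 461 → 3d = 411 → d = 137 px.

137 px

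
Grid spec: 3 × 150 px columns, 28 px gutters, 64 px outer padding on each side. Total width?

634 px

Layout = 2·64 + 3·150 + 2·28 = 128 + 450 + 56 = 634 px.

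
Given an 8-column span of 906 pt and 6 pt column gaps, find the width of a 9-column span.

1020 pt

906 − 7·6 = 864; ÷8 gives c = 108 pt.
9-column span = 9·108 + 8·6 = 1020 pt.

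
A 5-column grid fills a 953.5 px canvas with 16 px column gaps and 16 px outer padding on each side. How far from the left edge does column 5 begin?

766 px

Subtract both margins: 953.5 − 2·16 = 921.5 px.
5c + 4·16 = 921.5 → 5c = 857.5 → c = 171.5 px.
Each column+gutter stride is 187.5 px; 4 of them past the 16 px margin is 16 + 750 = 766 px.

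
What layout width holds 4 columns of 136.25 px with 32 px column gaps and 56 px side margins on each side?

Total width: 2·56 + 4·136.25 + 3·32 = 753 px.

753 px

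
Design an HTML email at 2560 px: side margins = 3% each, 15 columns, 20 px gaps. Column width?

Margins: 3% × 2560 = 76.8 px each, so content = 2560 − 153.6 = 2406.4 px.
Subtracting 14 gaps of 20 leaves 2126.4 for 15 columns, so c = 141.76 px.

141.76 px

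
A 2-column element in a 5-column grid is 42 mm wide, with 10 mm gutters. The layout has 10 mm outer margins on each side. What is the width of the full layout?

140 mm

Subtracting 1 gutter of 10 leaves 32 for 2 columns, so c = 16 mm.
Total width: 2·10 + 5·16 + 4·10 = 140 mm.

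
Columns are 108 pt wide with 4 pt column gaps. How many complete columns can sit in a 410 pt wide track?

k columns need k·108 + (k−1)·4 = k·112 − 4.
k·112 − 4 ≤ 410 → k ≤ 414 / 112 ≈ 3.70, so k = 3.

3 columns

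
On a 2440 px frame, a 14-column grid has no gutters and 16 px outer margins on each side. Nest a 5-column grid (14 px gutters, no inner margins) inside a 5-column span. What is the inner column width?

Inside the margins: 2440 − 32 = 2408 px.
With no gutters, each column is 2408/14 = 172 px.
5-column span = 5·172 = 860 px.
Subtracting 4 gutters of 14 leaves 804 for 5 columns, so d = 160.8 px.

160.8 px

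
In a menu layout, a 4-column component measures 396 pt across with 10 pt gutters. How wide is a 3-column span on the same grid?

294.5 pt

4 columns + 3 gutters: 4c + 3·10 = 396.
4c = 396 − 30 = 366, so c = 91.5 pt.
3 columns plus 2 gutters: 274.5 + 20 = 294.5 pt.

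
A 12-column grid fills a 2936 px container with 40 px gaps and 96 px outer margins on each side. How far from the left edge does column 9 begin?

1952 px

Inside the margins: 2936 − 192 = 2744 px.
12 columns + 11 gaps: 12c + 11·40 = 2744.
12c = 2744 − 440 = 2304, so c = 192 px.
Each column+gutter stride is 232 px; 8 of them past the 96 px margin is 96 + 1856 = 1952 px.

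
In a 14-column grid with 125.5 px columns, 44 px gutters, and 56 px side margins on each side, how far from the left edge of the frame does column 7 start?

Column 7 starts at margin + 6·(column + gutter) = 56 + 6·169.5 = 1073 px.

1073 px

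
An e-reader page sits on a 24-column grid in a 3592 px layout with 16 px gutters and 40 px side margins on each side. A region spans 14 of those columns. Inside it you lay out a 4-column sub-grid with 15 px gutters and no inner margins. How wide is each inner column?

499.25 px

Subtract both margins: 3592 − 2·40 = 3512 px.
Subtracting 23 gutters of 16 leaves 3144 for 24 columns, so c = 131 px.
Span of 14: 14·131 + 13·16 = 1834 + 208 = 2042 px.
Subtracting 3 gutters of 15 leaves 1997 for 4 columns, so d = 499.25 px.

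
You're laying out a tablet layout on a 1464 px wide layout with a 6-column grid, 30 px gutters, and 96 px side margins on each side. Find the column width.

Content width = 1464 − 2·96 = 1272 px.
Subtracting 5 gutters of 30 leaves 1122 for 6 columns, so c = 187 px.

187 px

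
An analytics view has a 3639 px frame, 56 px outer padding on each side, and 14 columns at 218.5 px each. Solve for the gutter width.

36 px

Inside the margins: 3639 − 112 = 3527 px.
Columns use 3059 px, leaving 468 px across 13 gutters = 36 px each.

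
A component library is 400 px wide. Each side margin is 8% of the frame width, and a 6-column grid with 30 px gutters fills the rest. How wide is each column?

31 px

Each margin = 8% of 400 = 32 px; content = 400 − 2·32 = 336 px.
6 columns + 5 gutters: 6c + 5·30 = 336.
6c = 336 − 150 = 186, so c = 31 px.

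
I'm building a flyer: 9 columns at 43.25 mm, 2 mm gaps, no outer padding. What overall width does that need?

405.25 mm

Total width: 9·43.25 + 8·2 = 405.25 mm.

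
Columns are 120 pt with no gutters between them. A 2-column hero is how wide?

2-column span = 2·120 = 240 pt.

240 pt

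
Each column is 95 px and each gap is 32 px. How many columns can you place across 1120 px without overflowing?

9 columns

k columns need k·95 + (k−1)·32 = k·127 − 32.
k·127 − 32 ≤ 1120 → k ≤ 1152 / 127 ≈ 9.07, so k = 9.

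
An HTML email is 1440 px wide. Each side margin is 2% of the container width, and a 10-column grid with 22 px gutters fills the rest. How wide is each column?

118.44 px

Each margin = 2% of 1440 = 28.8 px; content = 1440 − 2·28.8 = 1382.4 px.
10c + 9·22 = 1382.4 → 10c = 1184.4 → c = 118.44 px.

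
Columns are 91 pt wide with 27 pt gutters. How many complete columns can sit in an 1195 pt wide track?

10 columns

k columns need k·91 + (k−1)·27 = k·118 − 27.
k·118 − 27 ≤ 1195 → k ≤ 1222 / 118 ≈ 10.36, so k = 10.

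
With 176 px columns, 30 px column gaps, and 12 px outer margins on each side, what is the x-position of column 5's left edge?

Each column+gutter stride is 206 px; 4 of them past the 12 px margin is 12 + 824 = 836 px.

836 px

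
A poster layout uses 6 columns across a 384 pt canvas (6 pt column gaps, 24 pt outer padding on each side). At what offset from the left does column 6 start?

309 pt

Subtract both margins: 384 − 2·24 = 336 pt.
6 columns + 5 column gaps: 6c + 5·6 = 336.
6c = 336 − 30 = 306, so c = 51 pt.
Column 6 starts at margin + 5·(column + gutter) = 24 + 5·57 = 309 pt.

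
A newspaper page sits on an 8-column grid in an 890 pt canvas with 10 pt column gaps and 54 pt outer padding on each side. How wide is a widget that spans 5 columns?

485 pt

Subtract both margins: 890 − 2·54 = 782 pt.
8c + 7·10 = 782 → 8c = 712 → c = 89 pt.
5-column span = 5·89 + 4·10 = 485 pt.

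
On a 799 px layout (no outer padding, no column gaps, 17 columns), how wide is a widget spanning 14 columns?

658 px

17c = 799 → c = 47 px.
With no column gaps, 14 columns span 14·47 = 658 px.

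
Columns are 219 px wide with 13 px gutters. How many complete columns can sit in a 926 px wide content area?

k columns need k·219 + (k−1)·13 = k·232 − 13.
k·232 − 13 ≤ 926 → k ≤ 939 / 232 ≈ 4.05, so k = 4.

4 columns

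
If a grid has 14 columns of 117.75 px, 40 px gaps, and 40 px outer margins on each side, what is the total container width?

Adding margins, columns and gutters: 80 + 1648.5 + 520 = 2248.5 px.

2248.5 px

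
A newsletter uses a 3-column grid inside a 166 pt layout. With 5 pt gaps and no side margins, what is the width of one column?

52 pt

3c + 2·5 = 166 → 3c = 156 → c = 52 pt.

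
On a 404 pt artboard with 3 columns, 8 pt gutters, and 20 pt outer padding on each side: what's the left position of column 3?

268 pt

Subtract both margins: 404 − 2·20 = 364 pt.
3 columns + 2 gutters: 3c + 2·8 = 364.
3c = 364 − 16 = 348, so c = 116 pt.
Before column 3: the margin + 2 columns + 2 gutters.
Offset = 20 + 2·(116 + 8) = 20 + 248 = 268 pt.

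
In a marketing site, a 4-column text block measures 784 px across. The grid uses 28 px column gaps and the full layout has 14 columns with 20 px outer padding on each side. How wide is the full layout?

2854 px

Subtracting 3 column gaps of 28 leaves 700 for 4 columns, so c = 175 px.
Total width: 2·20 + 14·175 + 13·28 = 2854 px.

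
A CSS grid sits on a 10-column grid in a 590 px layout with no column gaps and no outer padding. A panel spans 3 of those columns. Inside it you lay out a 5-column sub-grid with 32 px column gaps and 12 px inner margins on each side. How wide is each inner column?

5 px

590 / 10 = 59 px per column.
3-column span = 3·59 = 177 px.
Inner content = 177 − 2·12 = 153 px.
Subtracting 4 column gaps of 32 leaves 25 for 5 columns, so d = 5 px.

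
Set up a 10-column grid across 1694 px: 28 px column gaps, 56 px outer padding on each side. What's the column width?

Inside the margins: 1694 − 112 = 1582 px.
10c + 9·28 = 1582 → 10c = 1330 → c = 133 px.

133 px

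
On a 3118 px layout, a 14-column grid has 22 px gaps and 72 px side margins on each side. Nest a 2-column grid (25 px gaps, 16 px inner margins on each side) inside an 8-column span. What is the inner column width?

Subtract both margins: 3118 − 2·72 = 2974 px.
Subtracting 13 gaps of 22 leaves 2688 for 14 columns, so c = 192 px.
8 columns plus 7 gaps: 1536 + 154 = 1690 px.
Inner content = 1690 − 2·16 = 1658 px.
2 columns + 1 gap: 2d + 1·25 = 1658.
2d = 1658 − 25 = 1633, so d = 816.5 px.

816.5 px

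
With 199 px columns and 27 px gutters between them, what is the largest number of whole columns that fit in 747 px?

k columns need k·199 + (k−1)·27 = k·226 − 27.
k·226 − 27 ≤ 747 → k ≤ 774 / 226 ≈ 3.42, so k = 3.

3 columns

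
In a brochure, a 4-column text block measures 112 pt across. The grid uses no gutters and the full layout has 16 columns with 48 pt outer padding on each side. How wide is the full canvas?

544 pt

112 / 4 = 28 pt per column.
Canvas = 2·48 + 16·28 = 96 + 448 = 544 pt.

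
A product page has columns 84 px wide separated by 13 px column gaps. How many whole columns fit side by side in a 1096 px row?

11 columns

k columns need k·84 + (k−1)·13 = k·97 − 13.
k·97 − 13 ≤ 1096 → k ≤ 1109 / 97 ≈ 11.43, so k = 11.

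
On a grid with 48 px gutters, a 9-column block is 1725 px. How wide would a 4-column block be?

740 px

9c + 8·48 = 1725 → 9c = 1341 → c = 149 px.
4-column span = 4·149 + 3·48 = 740 px.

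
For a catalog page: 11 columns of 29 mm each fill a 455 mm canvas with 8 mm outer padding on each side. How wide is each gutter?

Take off 16 mm of margins, leaving 439 mm.
11·29 + 10g = 439 → 10g = 120 → g = 12 mm.

12 mm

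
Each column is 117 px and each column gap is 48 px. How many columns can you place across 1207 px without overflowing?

7 columns

7 columns: 7·117 + 6·48 = 1107 px ≤ 1207.
8 columns: 1272 px > 1207. So 7.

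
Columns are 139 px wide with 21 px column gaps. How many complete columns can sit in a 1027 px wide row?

6 columns

k columns need k·139 + (k−1)·21 = k·160 − 21.
k·160 − 21 ≤ 1027 → k ≤ 1048 / 160 ≈ 6.55, so k = 6.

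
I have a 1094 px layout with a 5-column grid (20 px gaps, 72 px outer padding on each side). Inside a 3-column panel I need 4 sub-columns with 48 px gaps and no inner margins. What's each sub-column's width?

104.5 px

Outer content = 1094 − 2·72 = 950 px.
5c + 4·20 = 950 → 5c = 870 → c = 174 px.
3-column span = 3·174 + 2·20 = 562 px.
Subtracting 3 gaps of 48 leaves 418 for 4 columns, so d = 104.5 px.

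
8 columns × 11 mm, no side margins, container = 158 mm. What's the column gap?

8·11 + 7g = 158 → 7g = 70 → g = 10 mm.

10 mm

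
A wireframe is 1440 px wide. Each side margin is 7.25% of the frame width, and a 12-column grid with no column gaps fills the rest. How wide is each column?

102.6 px

1440 × (1 − 2·7.25%) = 1440 × 85.5% = 1231.2 px for the columns.
12c = 1231.2 → c = 102.6 px.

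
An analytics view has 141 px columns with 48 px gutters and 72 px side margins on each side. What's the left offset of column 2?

Each column+gutter stride is 189 px; 1 of them past the 72 px margin is 72 + 189 = 261 px.

261 px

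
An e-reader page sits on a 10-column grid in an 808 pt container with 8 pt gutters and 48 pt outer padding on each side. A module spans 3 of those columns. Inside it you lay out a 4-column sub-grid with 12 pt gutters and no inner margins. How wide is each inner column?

Outer content = 808 − 2·48 = 712 pt.
10c + 9·8 = 712 → 10c = 640 → c = 64 pt.
3-column span = 3·64 + 2·8 = 208 pt.
4d + 3·12 = 208 → 4d = 172 → d = 43 pt.

43 pt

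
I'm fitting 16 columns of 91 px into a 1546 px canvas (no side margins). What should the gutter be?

16·91 + 15g = 1546 → 15g = 90 → g = 6 px.

6 px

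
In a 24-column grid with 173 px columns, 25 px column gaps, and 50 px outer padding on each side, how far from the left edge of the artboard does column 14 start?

Column 14 starts at margin + 13·(column + gutter) = 50 + 13·198 = 2624 px.

2624 px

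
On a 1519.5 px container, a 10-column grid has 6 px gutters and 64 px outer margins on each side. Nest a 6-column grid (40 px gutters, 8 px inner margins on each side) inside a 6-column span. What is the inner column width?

102.75 px

Subtract both margins: 1519.5 − 2·64 = 1391.5 px.
10 columns + 9 gutters: 10c + 9·6 = 1391.5.
10c = 1391.5 − 54 = 1337.5, so c = 133.75 px.
6 columns plus 5 gutters: 802.5 + 30 = 832.5 px.
Inner content = 832.5 − 2·8 = 816.5 px.
Subtracting 5 gutters of 40 leaves 616.5 for 6 columns, so d = 102.75 px.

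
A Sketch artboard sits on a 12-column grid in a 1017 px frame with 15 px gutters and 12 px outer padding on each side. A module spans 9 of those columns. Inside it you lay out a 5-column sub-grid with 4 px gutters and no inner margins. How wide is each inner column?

145 px

Subtract both margins: 1017 − 2·12 = 993 px.
12c + 11·15 = 993 → 12c = 828 → c = 69 px.
9-column span = 9·69 + 8·15 = 741 px.
5d + 4·4 = 741 → 5d = 725 → d = 145 px.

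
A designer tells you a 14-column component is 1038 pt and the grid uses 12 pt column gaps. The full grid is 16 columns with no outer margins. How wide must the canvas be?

1188 pt

14c + 13·12 = 1038 → 14c = 882 → c = 63 pt.
Canvas = 16·63 + 15·12 = 1008 + 180 = 1188 pt.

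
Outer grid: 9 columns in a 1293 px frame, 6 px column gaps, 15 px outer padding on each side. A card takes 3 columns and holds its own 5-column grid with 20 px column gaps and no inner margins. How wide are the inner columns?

67.4 px

Inside the margins: 1293 − 30 = 1263 px.
9c + 8·6 = 1263 → 9c = 1215 → c = 135 px.
Span of 3: 3·135 + 2·6 = 405 + 12 = 417 px.
417 − 4·20 = 337; ÷5 gives d = 67.4 px.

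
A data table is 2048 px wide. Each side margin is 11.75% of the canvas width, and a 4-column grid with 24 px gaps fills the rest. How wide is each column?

Each margin = 11.75% of 2048 = 240.64 px; content = 2048 − 2·240.64 = 1566.72 px.
Subtracting 3 gaps of 24 leaves 1494.72 for 4 columns, so c = 373.68 px.

373.68 px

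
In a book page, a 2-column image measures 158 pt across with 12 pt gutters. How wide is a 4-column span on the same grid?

158 − 1·12 = 146; ÷2 gives c = 73 pt.
4-column span = 4·73 + 3·12 = 328 pt.

328 pt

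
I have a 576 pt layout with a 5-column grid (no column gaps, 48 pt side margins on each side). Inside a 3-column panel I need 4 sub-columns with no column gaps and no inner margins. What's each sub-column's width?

72 pt

Subtract both margins: 576 − 2·48 = 480 pt.
480 / 5 = 96 pt per column.
With no column gaps, 3 columns span 3·96 = 288 pt.
4d = 288 → d = 72 pt.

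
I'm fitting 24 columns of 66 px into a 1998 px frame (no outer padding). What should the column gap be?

Columns use 1584 px, leaving 414 px across 23 column gaps = 18 px each.

18 px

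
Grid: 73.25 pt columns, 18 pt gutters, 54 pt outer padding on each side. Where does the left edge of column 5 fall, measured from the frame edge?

Each column+gutter stride is 91.25 pt; 4 of them past the 54 pt margin is 54 + 365 = 419 pt.

419 pt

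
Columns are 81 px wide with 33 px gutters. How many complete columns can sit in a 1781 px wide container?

15 columns

15 columns: 15·81 + 14·33 = 1677 px ≤ 1781.
16 columns: 1791 px > 1781. So 15.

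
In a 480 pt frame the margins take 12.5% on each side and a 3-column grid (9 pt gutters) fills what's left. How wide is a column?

114 pt

Each margin = 12.5% of 480 = 60 pt; content = 480 − 2·60 = 360 pt.
3c + 2·9 = 360 → 3c = 342 → c = 114 pt.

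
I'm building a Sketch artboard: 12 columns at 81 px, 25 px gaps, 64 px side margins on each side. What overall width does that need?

1375 px

Container = 2·64 + 12·81 + 11·25 = 128 + 972 + 275 = 1375 px.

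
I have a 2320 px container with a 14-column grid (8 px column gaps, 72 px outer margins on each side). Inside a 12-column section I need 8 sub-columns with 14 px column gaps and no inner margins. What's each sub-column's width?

Take off 144 px of margins, leaving 2176 px.
Subtracting 13 column gaps of 8 leaves 2072 for 14 columns, so c = 148 px.
Span of 12: 12·148 + 11·8 = 1776 + 88 = 1864 px.
Subtracting 7 column gaps of 14 leaves 1766 for 8 columns, so d = 220.75 px.

220.75 px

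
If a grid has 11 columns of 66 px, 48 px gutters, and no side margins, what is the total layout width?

1206 px

Total width: 11·66 + 10·48 = 1206 px.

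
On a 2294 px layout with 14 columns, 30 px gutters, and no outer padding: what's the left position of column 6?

2294 − 13·30 = 1904; ÷14 gives c = 136 px.
No margin, so column 6 starts at 5·(column + gutter) = 5·166 = 830 px.

830 px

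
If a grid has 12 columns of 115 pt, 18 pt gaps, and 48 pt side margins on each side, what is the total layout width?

1674 pt

Total width: 2·48 + 12·115 + 11·18 = 1674 pt.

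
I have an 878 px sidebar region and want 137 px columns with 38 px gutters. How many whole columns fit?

Each extra column adds 137 + 38 = 175 px.
(878 + 38) / 175 = 5.23, so 5 columns fit.

5 columns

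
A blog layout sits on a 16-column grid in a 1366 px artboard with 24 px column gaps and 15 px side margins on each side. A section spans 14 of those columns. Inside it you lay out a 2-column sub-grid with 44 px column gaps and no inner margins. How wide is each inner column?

561 px

Outer content = 1366 − 2·15 = 1336 px.
16c + 15·24 = 1336 → 16c = 976 → c = 61 px.
Span of 14: 14·61 + 13·24 = 854 + 312 = 1166 px.
Subtracting 1 column gap of 44 leaves 1122 for 2 columns, so d = 561 px.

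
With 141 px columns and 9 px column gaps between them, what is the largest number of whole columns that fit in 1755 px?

k columns need k·141 + (k−1)·9 = k·150 − 9.
k·150 − 9 ≤ 1755 → k ≤ 1764 / 150 ≈ 11.76, so k = 11.

11 columns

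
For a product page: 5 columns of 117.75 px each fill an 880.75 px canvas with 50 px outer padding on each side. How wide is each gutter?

48 px

Inside the margins: 880.75 − 100 = 780.75 px.
5·117.75 + 4g = 780.75 → 4g = 192 → g = 48 px.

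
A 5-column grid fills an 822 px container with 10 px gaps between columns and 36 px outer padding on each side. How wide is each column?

Subtract both margins: 822 − 2·36 = 750 px.
750 − 4·10 = 710; ÷5 gives c = 142 px.

142 px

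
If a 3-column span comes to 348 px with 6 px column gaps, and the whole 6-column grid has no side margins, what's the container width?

702 px

Subtracting 2 column gaps of 6 leaves 336 for 3 columns, so c = 112 px.
Summing: 672 + 30 = 702 px.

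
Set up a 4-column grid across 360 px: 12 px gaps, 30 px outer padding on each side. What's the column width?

66 px

Inside the margins: 360 − 60 = 300 px.
4 columns + 3 gaps: 4c + 3·12 = 300.
4c = 300 − 36 = 264, so c = 66 px.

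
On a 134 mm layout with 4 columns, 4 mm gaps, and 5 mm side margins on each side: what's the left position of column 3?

69 mm

Take off 10 mm of margins, leaving 124 mm.
4 columns + 3 gaps: 4c + 3·4 = 124.
4c = 124 − 12 = 112, so c = 28 mm.
Before column 3: the margin + 2 columns + 2 gaps.
Offset = 5 + 2·(28 + 4) = 5 + 64 = 69 mm.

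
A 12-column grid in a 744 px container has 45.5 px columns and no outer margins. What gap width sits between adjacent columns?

18 px

12 columns take 12·45.5 = 546 px; remaining 198 splits into 11 gaps.
g = 198 / 11 = 18 px.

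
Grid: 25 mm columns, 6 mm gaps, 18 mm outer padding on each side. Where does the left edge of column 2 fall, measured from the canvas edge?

Each column+gutter stride is 31 mm; 1 of them past the 18 mm margin is 18 + 31 = 49 mm.

49 mm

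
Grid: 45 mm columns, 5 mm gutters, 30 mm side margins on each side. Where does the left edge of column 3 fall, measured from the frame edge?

130 mm

Before column 3: the margin + 2 columns + 2 gutters.
Offset = 30 + 2·(45 + 5) = 30 + 100 = 130 mm.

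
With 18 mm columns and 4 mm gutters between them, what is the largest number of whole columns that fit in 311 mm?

14 columns

Each extra column adds 18 + 4 = 22 mm.
(311 + 4) / 22 = 14.32, so 14 columns fit.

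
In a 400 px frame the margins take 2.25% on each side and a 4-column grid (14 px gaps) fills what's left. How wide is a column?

400 × (1 − 2·2.25%) = 400 × 95.5% = 382 px for the columns.
4 columns + 3 gaps: 4c + 3·14 = 382.
4c = 382 − 42 = 340, so c = 85 px.

85 px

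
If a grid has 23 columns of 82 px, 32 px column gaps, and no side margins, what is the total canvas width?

Summing: 1886 + 704 = 2590 px.

2590 px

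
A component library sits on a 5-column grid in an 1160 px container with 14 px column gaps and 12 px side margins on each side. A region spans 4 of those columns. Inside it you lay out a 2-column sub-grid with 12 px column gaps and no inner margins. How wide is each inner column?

447 px

Subtract both margins: 1160 − 2·12 = 1136 px.
Subtracting 4 column gaps of 14 leaves 1080 for 5 columns, so c = 216 px.
4-column span = 4·216 + 3·14 = 906 px.
906 − 1·12 = 894; ÷2 gives d = 447 px.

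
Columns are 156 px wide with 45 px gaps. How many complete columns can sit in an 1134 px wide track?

k columns need k·156 + (k−1)·45 = k·201 − 45.
k·201 − 45 ≤ 1134 → k ≤ 1179 / 201 ≈ 5.87, so k = 5.

5 columns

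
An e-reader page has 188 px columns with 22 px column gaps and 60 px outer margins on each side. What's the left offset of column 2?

Before column 2: the margin + 1 column + 1 column gap.
Offset = 60 + 1·(188 + 22) = 60 + 210 = 270 px.

270 px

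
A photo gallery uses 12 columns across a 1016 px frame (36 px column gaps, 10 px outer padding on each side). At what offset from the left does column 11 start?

Take off 20 px of margins, leaving 996 px.
Subtracting 11 column gaps of 36 leaves 600 for 12 columns, so c = 50 px.
Before column 11: the margin + 10 columns + 10 column gaps.
Offset = 10 + 10·(50 + 36) = 10 + 860 = 870 px.

870 px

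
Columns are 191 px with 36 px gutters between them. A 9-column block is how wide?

2007 px

9-column span = 9·191 + 8·36 = 2007 px.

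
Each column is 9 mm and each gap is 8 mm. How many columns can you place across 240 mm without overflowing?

k columns need k·9 + (k−1)·8 = k·17 − 8.
k·17 − 8 ≤ 240 → k ≤ 248 / 17 ≈ 14.59, so k = 14.

14 columns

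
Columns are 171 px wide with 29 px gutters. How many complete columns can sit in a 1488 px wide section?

7 columns

k columns need k·171 + (k−1)·29 = k·200 − 29.
k·200 − 29 ≤ 1488 → k ≤ 1517 / 200 ≈ 7.58, so k = 7.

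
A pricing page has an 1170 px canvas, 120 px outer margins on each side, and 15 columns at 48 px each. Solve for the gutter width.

Inside the margins: 1170 − 240 = 930 px.
Columns use 720 px, leaving 210 px across 14 gutters = 15 px each.

15 px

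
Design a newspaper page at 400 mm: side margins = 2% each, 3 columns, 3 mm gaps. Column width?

Each margin = 2% of 400 = 8 mm; content = 400 − 2·8 = 384 mm.
384 − 2·3 = 378; ÷3 gives c = 126 mm.

126 mm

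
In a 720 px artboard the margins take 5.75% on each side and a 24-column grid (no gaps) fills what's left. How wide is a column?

26.55 px

Each margin = 5.75% of 720 = 41.4 px; content = 720 − 2·41.4 = 637.2 px.
637.2 / 24 = 26.55 px per column.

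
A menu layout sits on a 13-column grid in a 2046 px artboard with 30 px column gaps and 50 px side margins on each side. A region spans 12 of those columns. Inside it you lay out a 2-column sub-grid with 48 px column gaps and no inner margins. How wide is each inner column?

Take off 100 px of margins, leaving 1946 px.
1946 − 12·30 = 1586; ÷13 gives c = 122 px.
12 columns plus 11 column gaps: 1464 + 330 = 1794 px.
1794 − 1·48 = 1746; ÷2 gives d = 873 px.

873 px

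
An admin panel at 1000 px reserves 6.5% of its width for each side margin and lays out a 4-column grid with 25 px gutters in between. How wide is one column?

198.75 px

Margins: 6.5% × 1000 = 65 px each, so content = 1000 − 130 = 870 px.
4 columns + 3 gutters: 4c + 3·25 = 870.
4c = 870 − 75 = 795, so c = 198.75 px.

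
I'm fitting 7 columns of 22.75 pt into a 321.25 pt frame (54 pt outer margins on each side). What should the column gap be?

9 pt

Content width = 321.25 − 2·54 = 213.25 pt.
Columns use 159.25 pt, leaving 54 pt across 6 column gaps = 9 pt each.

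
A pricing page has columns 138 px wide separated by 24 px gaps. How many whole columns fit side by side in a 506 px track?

3 columns: 3·138 + 2·24 = 462 px ≤ 506.
4 columns: 624 px > 506. So 3.

3 columns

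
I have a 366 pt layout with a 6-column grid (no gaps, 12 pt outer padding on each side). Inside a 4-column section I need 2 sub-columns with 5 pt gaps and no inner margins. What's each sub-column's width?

Outer content = 366 − 2·12 = 342 pt.
With no gaps, each column is 342/6 = 57 pt.
4-column span = 4·57 = 228 pt.
Subtracting 1 gap of 5 leaves 223 for 2 columns, so d = 111.5 pt.

111.5 pt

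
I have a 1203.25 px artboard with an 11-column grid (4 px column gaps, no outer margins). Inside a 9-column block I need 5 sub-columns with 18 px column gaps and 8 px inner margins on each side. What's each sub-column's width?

Subtracting 10 column gaps of 4 leaves 1163.25 for 11 columns, so c = 105.75 px.
9-column span = 9·105.75 + 8·4 = 983.75 px.
Inner content = 983.75 − 2·8 = 967.75 px.
967.75 − 4·18 = 895.75; ÷5 gives d = 179.15 px.

179.15 px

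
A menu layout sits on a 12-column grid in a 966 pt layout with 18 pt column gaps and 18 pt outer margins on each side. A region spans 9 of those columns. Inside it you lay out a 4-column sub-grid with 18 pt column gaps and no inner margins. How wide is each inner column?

159.75 pt

Inside the margins: 966 − 36 = 930 pt.
12c + 11·18 = 930 → 12c = 732 → c = 61 pt.
9 columns plus 8 column gaps: 549 + 144 = 693 pt.
4 columns + 3 column gaps: 4d + 3·18 = 693.
4d = 693 − 54 = 639, so d = 159.75 pt.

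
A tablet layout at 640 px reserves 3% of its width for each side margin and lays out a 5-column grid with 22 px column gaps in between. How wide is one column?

640 × (1 − 2·3%) = 640 × 94% = 601.6 px for the columns.
601.6 − 4·22 = 513.6; ÷5 gives c = 102.72 px.

102.72 px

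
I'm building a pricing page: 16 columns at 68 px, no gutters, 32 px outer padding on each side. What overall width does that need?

Total width: 2·32 + 16·68 = 1152 px.

1152 px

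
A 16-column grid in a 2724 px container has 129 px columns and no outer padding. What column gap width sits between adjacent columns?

44 px

16·129 + 15g = 2724 → 15g = 660 → g = 44 px.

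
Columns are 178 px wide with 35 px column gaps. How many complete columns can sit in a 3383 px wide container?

16 columns

16 columns: 16·178 + 15·35 = 3373 px ≤ 3383.
17 columns: 3586 px > 3383. So 16.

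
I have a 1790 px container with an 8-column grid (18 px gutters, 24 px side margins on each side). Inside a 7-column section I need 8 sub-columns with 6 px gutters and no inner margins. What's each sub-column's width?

185 px

Outer content = 1790 − 2·24 = 1742 px.
Subtracting 7 gutters of 18 leaves 1616 for 8 columns, so c = 202 px.
7 columns plus 6 gutters: 1414 + 108 = 1522 px.
Subtracting 7 gutters of 6 leaves 1480 for 8 columns, so d = 185 px.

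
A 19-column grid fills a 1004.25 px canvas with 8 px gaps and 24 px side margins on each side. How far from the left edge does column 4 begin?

Inside the margins: 1004.25 − 48 = 956.25 px.
956.25 − 18·8 = 812.25; ÷19 gives c = 42.75 px.
Before column 4: the margin + 3 columns + 3 gaps.
Offset = 24 + 3·(42.75 + 8) = 24 + 152.25 = 176.25 px.

176.25 px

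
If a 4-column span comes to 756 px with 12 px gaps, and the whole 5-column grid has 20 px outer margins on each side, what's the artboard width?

988 px

756 − 3·12 = 720; ÷4 gives c = 180 px.
Total width: 2·20 + 5·180 + 4·12 = 988 px.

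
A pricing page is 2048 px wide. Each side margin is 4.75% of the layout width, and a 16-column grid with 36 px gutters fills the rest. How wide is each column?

82.09 px

Margins: 4.75% × 2048 = 97.28 px each, so content = 2048 − 194.56 = 1853.44 px.
16 columns + 15 gutters: 16c + 15·36 = 1853.44.
16c = 1853.44 − 540 = 1313.44, so c = 82.09 px.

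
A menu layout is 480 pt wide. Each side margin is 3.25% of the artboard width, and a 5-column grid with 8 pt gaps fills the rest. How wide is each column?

Margins: 3.25% × 480 = 15.6 pt each, so content = 480 − 31.2 = 448.8 pt.
5 columns + 4 gaps: 5c + 4·8 = 448.8.
5c = 448.8 − 32 = 416.8, so c = 83.36 pt.

83.36 pt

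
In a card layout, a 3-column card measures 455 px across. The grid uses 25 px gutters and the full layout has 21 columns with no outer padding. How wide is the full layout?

Subtracting 2 gutters of 25 leaves 405 for 3 columns, so c = 135 px.
Layout = 21·135 + 20·25 = 2835 + 500 = 3335 px.

3335 px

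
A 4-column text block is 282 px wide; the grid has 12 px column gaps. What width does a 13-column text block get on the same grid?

943.5 px

4c + 3·12 = 282 → 4c = 246 → c = 61.5 px.
13-column span = 13·61.5 + 12·12 = 943.5 px.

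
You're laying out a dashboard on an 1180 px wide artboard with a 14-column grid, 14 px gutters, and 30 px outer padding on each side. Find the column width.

67 px

Take off 60 px of margins, leaving 1120 px.
1120 − 13·14 = 938; ÷14 gives c = 67 px.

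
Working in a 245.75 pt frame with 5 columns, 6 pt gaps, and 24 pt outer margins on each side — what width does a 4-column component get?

157 pt

Subtract both margins: 245.75 − 2·24 = 197.75 pt.
197.75 − 4·6 = 173.75; ÷5 gives c = 34.75 pt.
4-column span = 4·34.75 + 3·6 = 157 pt.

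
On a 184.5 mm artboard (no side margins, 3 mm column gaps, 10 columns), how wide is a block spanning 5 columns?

90.75 mm

184.5 − 9·3 = 157.5; ÷10 gives c = 15.75 mm.
Span of 5: 5·15.75 + 4·3 = 78.75 + 12 = 90.75 mm.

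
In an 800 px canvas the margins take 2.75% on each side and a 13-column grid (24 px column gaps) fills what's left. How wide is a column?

Each margin = 2.75% of 800 = 22 px; content = 800 − 2·22 = 756 px.
13c + 12·24 = 756 → 13c = 468 → c = 36 px.

36 px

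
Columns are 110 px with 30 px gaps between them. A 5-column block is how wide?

Span of 5: 5·110 + 4·30 = 550 + 120 = 670 px.

670 px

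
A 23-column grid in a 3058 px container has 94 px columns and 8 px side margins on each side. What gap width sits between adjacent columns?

40 px

Inside the margins: 3058 − 16 = 3042 px.
23 columns take 23·94 = 2162 px; remaining 880 splits into 22 gaps.
g = 880 / 22 = 40 px.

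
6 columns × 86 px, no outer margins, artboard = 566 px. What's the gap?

6·86 + 5g = 566 → 5g = 50 → g = 10 px.

10 px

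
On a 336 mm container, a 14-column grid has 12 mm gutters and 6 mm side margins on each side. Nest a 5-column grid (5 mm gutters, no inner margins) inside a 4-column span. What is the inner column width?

Inside the margins: 336 − 12 = 324 mm.
Subtracting 13 gutters of 12 leaves 168 for 14 columns, so c = 12 mm.
4-column span = 4·12 + 3·12 = 84 mm.
84 − 4·5 = 64; ÷5 gives d = 12.8 mm.

12.8 mm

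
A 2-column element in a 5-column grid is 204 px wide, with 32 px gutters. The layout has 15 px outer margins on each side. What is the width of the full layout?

588 px

204 − 1·32 = 172; ÷2 gives c = 86 px.
Total width: 2·15 + 5·86 + 4·32 = 588 px.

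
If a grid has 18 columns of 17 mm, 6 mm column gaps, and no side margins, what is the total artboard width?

Total width: 18·17 + 17·6 = 408 mm.

408 mm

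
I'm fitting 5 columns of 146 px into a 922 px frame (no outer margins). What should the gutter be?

48 px

5 columns take 5·146 = 730 px; remaining 192 splits into 4 gutters.
g = 192 / 4 = 48 px.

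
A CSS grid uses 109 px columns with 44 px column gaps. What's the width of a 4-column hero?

Span of 4: 4·109 + 3·44 = 436 + 132 = 568 px.

568 px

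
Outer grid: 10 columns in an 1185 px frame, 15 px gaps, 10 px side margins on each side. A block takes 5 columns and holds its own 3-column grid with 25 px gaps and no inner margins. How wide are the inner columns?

175 px

Inside the margins: 1185 − 20 = 1165 px.
1165 − 9·15 = 1030; ÷10 gives c = 103 px.
Span of 5: 5·103 + 4·15 = 515 + 60 = 575 px.
Subtracting 2 gaps of 25 leaves 525 for 3 columns, so d = 175 px.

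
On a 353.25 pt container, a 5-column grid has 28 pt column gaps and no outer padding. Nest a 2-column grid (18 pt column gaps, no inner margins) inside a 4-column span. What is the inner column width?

129.5 pt

Subtracting 4 column gaps of 28 leaves 241.25 for 5 columns, so c = 48.25 pt.
4 columns plus 3 column gaps: 193 + 84 = 277 pt.
Subtracting 1 column gap of 18 leaves 259 for 2 columns, so d = 129.5 pt.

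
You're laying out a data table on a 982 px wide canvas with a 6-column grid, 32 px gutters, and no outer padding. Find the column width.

137 px

6 columns + 5 gutters: 6c + 5·32 = 982.
6c = 982 − 160 = 822, so c = 137 px.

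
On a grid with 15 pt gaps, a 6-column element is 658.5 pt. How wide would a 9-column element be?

Subtracting 5 gaps of 15 leaves 583.5 for 6 columns, so c = 97.25 pt.
Span of 9: 9·97.25 + 8·15 = 875.25 + 120 = 995.25 pt.

995.25 pt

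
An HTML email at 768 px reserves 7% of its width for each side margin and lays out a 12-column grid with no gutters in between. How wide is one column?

Each margin = 7% of 768 = 53.76 px; content = 768 − 2·53.76 = 660.48 px.
12c = 660.48 → c = 55.04 px.

55.04 px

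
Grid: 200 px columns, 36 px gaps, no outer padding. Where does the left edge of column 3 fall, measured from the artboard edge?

Before column 3: 2 columns + 2 gaps.
Offset = 2·(200 + 36) = 2·236 = 472 px.

472 px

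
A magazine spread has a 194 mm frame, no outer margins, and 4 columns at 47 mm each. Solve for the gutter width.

2 mm

4 columns take 4·47 = 188 mm; remaining 6 splits into 3 gutters.
g = 6 / 3 = 2 mm.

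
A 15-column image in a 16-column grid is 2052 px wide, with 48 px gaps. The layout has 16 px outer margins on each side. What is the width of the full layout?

2224 px

2052 − 14·48 = 1380; ÷15 gives c = 92 px.
Adding margins, columns and gutters: 32 + 1472 + 720 = 2224 px.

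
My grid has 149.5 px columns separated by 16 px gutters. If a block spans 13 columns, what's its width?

2135.5 px

Span of 13: 13·149.5 + 12·16 = 1943.5 + 192 = 2135.5 px.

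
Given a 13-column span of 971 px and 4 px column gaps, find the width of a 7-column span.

13 columns + 12 column gaps: 13c + 12·4 = 971.
13c = 971 − 48 = 923, so c = 71 px.
Span of 7: 7·71 + 6·4 = 497 + 24 = 521 px.

521 px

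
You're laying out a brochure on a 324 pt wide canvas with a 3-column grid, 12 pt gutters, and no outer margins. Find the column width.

324 − 2·12 = 300; ÷3 gives c = 100 pt.

100 pt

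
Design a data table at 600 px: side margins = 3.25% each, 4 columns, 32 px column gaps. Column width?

116.25 px

600 × (1 − 2·3.25%) = 600 × 93.5% = 561 px for the columns.
Subtracting 3 column gaps of 32 leaves 465 for 4 columns, so c = 116.25 px.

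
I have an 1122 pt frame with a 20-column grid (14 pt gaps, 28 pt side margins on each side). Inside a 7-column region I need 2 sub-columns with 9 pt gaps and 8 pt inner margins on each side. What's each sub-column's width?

169.5 pt

Outer content = 1122 − 2·28 = 1066 pt.
20 columns + 19 gaps: 20c + 19·14 = 1066.
20c = 1066 − 266 = 800, so c = 40 pt.
Span of 7: 7·40 + 6·14 = 280 + 84 = 364 pt.
Inner content = 364 − 2·8 = 348 pt.
2d + 1·9 = 348 → 2d = 339 → d = 169.5 pt.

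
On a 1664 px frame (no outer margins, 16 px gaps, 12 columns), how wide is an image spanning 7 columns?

12 columns + 11 gaps: 12c + 11·16 = 1664.
12c = 1664 − 176 = 1488, so c = 124 px.
7-column span = 7·124 + 6·16 = 964 px.

964 px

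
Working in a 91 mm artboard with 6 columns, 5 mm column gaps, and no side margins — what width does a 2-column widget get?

27 mm

Subtracting 5 column gaps of 5 leaves 66 for 6 columns, so c = 11 mm.
2 columns plus 1 column gap: 22 + 5 = 27 mm.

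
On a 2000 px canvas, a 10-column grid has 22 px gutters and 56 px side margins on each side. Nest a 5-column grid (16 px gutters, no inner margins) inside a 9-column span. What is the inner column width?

326.6 px

Take off 112 px of margins, leaving 1888 px.
10 columns + 9 gutters: 10c + 9·22 = 1888.
10c = 1888 − 198 = 1690, so c = 169 px.
9-column span = 9·169 + 8·22 = 1697 px.
Subtracting 4 gutters of 16 leaves 1633 for 5 columns, so d = 326.6 px.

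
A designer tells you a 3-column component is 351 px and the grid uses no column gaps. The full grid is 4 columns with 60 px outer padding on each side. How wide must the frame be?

588 px

351 / 3 = 117 px per column.
Total width: 2·60 + 4·117 = 588 px.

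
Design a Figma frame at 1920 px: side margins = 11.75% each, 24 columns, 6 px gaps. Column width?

Each margin = 11.75% of 1920 = 225.6 px; content = 1920 − 2·225.6 = 1468.8 px.
24c + 23·6 = 1468.8 → 24c = 1330.8 → c = 55.45 px.

55.45 px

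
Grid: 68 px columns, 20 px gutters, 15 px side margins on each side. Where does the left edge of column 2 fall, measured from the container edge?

103 px

Before column 2: the margin + 1 column + 1 gutter.
Offset = 15 + 1·(68 + 20) = 15 + 88 = 103 px.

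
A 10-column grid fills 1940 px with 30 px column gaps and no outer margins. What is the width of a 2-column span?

364 px

1940 − 9·30 = 1670; ÷10 gives c = 167 px.
2-column span = 2·167 + 1·30 = 364 px.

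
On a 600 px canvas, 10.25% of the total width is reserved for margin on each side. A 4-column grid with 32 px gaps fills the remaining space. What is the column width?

600 × (1 − 2·10.25%) = 600 × 79.5% = 477 px for the columns.
477 − 3·32 = 381; ÷4 gives c = 95.25 px.

95.25 px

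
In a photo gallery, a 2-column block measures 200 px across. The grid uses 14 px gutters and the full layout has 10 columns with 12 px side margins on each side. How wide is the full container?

1080 px

2c + 1·14 = 200 → 2c = 186 → c = 93 px.
Adding margins, columns and gutters: 24 + 930 + 126 = 1080 px.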